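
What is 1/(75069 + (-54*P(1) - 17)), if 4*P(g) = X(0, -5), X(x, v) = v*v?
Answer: 2/149429 ≈ 1.3384e-5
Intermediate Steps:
X(x, v) = v²
P(g) = 25/4 (P(g) = (¼)*(-5)² = (¼)*25 = 25/4)
1/(75069 + (-54*P(1) - 17)) = 1/(75069 + (-54*25/4 - 17)) = 1/(75069 + (-675/2 - 17)) = 1/(75069 - 709/2) = 1/(149429/2) = 2/149429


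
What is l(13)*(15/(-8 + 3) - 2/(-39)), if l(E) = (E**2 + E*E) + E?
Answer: -1035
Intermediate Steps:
l(E) = E + 2*E**2 (l(E) = (E**2 + E**2) + E = 2*E**2 + E = E + 2*E**2)
l(13)*(15/(-8 + 3) - 2/(-39)) = (13*(1 + 2*13))*(15/(-8 + 3) - 2/(-39)) = (13*(1 + 26))*(15/(-5) - 2*(-1/39)) = (13*27)*(15*(-1/5) + 2/39) = 351*(-3 + 2/39) = 351*(-115/39) = -1035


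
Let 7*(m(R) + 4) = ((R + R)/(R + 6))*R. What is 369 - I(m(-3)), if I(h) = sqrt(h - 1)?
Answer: 369 - I*sqrt(203)/7 ≈ 369.0 - 2.0354*I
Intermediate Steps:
m(R) = -4 + 2*R**2/(7*(6 + R)) (m(R) = -4 + (((R + R)/(R + 6))*R)/7 = -4 + (((2*R)/(6 + R))*R)/7 = -4 + ((2*R/(6 + R))*R)/7 = -4 + (2*R**2/(6 + R))/7 = -4 + 2*R**2/(7*(6 + R)))
I(h) = sqrt(-1 + h)
369 - I(m(-3)) = 369 - sqrt(-1 + 2*(-84 + (-3)**2 - 14*(-3))/(7*(6 - 3))) = 369 - sqrt(-1 + (2/7)*(-84 + 9 + 42)/3) = 369 - sqrt(-1 + (2/7)*(1/3)*(-33)) = 369 - sqrt(-1 - 22/7) = 369 - sqrt(-29/7) = 369 - I*sqrt(203)/7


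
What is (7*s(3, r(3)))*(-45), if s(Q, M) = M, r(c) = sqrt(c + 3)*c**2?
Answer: -2835*sqrt(6) ≈ -6944.3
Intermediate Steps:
r(c) = c**2*sqrt(3 + c) (r(c) = sqrt(3 + c)*c**2 = c**2*sqrt(3 + c))
(7*s(3, r(3)))*(-45) = (7*(3**2*sqrt(3 + 3)))*(-45) = (7*(9*sqrt(6)))*(-45) = (63*sqrt(6))*(-45) = -2835*sqrt(6)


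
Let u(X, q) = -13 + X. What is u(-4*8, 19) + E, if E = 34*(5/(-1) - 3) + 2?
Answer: -315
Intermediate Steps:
E = -270 (E = 34*(-1*5 - 3) + 2 = 34*(-5 - 3) + 2 = 34*(-8) + 2 = -272 + 2 = -270)
u(-4*8, 19) + E = (-13 - 4*8) - 270 = (-13 - 32) - 270 = -45 - 270 = -315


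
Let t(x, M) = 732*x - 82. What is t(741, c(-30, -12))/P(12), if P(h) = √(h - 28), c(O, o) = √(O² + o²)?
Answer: -271165*I/2 ≈ -1.3558e+5*I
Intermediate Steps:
P(h) = √(-28 + h)
t(x, M) = -82 + 732*x
t(741, c(-30, -12))/P(12) = (-82 + 732*741)/(√(-28 + 12)) = (-82 + 542412)/(√(-16)) = 542330/((4*I)) = 542330*(-I/4) = -271165*I/2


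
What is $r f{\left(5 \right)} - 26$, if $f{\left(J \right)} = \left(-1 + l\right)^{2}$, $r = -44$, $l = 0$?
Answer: $-70$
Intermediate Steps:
$f{\left(J \right)} = 1$ ($f{\left(J \right)} = \left(-1 + 0\right)^{2} = \left(-1\right)^{2} = 1$)
$r f{\left(5 \right)} - 26 = \left(-44\right) 1 - 26 = -44 - 26 = -70$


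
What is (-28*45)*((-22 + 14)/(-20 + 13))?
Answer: -1440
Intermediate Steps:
(-28*45)*((-22 + 14)/(-20 + 13)) = -(-10080)/(-7) = -(-10080)*(-1)/7 = -1260*8/7 = -1440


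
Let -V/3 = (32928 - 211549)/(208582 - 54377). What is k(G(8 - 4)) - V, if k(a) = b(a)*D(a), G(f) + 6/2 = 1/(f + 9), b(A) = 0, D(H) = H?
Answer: -535863/154205 ≈ -3.4750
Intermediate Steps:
V = 535863/154205 (V = -3*(32928 - 211549)/(208582 - 54377) = -(-535863)/154205 = -3*(-178621/154205) = 535863/154205 ≈ 3.4750)
G(f) = -3 + 1/(9 + f) (G(f) = -3 + 1/(f + 9) = -3 + 1/(9 + f))
k(a) = 0 (k(a) = 0*a = 0)
k(G(8 - 4)) - V = 0 - 1*535863/154205 = 0 - 535863/154205 = -535863/154205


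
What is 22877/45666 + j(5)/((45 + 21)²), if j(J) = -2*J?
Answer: 1377716/2762793 ≈ 0.49867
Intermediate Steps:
22877/45666 + j(5)/((45 + 21)²) = 22877/45666 + (-2*5)/((45 + 21)²) = 22877*(1/45666) - 10/(66²) = 22877/45666 - 10/4356 = 22877/45666 - 10*1/4356 = 22877/45666 - 5/2178 = 1377716/2762793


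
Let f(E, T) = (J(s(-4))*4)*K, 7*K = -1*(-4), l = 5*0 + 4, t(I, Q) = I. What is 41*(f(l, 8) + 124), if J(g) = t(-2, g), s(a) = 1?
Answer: 34276/7 ≈ 4896.6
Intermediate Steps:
J(g) = -2
l = 4 (l = 0 + 4 = 4)
K = 4/7 (K = (-1*(-4))/7 = (⅐)*4 = 4/7 ≈ 0.57143)
f(E, T) = -32/7 (f(E, T) = -2*4*(4/7) = -8*4/7 = -32/7)
41*(f(l, 8) + 124) = 41*(-32/7 + 124) = 41*(836/7) = 34276/7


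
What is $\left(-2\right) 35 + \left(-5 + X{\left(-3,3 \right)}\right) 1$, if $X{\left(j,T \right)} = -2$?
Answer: $-77$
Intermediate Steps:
$\left(-2\right) 35 + \left(-5 + X{\left(-3,3 \right)}\right) 1 = \left(-2\right) 35 + \left(-5 - 2\right) 1 = -70 - 7 = -77$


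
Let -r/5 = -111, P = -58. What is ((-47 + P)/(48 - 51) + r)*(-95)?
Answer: -56050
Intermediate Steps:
r = 555 (r = -5*(-111) = 555)
((-47 + P)/(48 - 51) + r)*(-95) = ((-47 - 58)/(48 - 51) + 555)*(-95) = (-105/(-3) + 555)*(-95) = (-105*(-⅓) + 555)*(-95) = (35 + 555)*(-95) = 590*(-95) = -56050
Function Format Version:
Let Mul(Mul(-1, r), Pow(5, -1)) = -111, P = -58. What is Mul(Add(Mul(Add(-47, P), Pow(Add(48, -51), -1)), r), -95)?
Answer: -56050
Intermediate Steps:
r = 555 (r = Mul(-5, -111) = 555)
Mul(Add(Mul(Add(-47, P), Pow(Add(48, -51), -1)), r), -95) = Mul(Add(Mul(Add(-47, -58), Pow(Add(48, -51), -1)), 555), -95) = Mul(Add(Mul(-105, Pow(-3, -1)), 555), -95) = Mul(Add(Mul(-105, Rational(-1, 3)), 555), -95) = Mul(Add(35, 555), -95) = Mul(590, -95) = -56050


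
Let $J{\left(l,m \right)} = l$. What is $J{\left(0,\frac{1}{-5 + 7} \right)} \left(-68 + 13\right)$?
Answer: $0$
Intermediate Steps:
$J{\left(0,\frac{1}{-5 + 7} \right)} \left(-68 + 13\right) = 0 \left(-68 + 13\right) = 0 \left(-55\right) = 0$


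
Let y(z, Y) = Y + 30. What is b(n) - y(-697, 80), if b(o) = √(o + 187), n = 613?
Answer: -110 + 20*√2 ≈ -81.716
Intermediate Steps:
y(z, Y) = 30 + Y
b(o) = √(187 + o)
b(n) - y(-697, 80) = √(187 + 613) - (30 + 80) = √800 - 1*110 = 20*√2 - 110 = -110 + 20*√2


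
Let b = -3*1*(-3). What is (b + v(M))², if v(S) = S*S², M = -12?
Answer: 2954961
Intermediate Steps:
v(S) = S³
b = 9 (b = -3*(-3) = 9)
(b + v(M))² = (9 + (-12)³)² = (9 - 1728)² = (-1719)² = 2954961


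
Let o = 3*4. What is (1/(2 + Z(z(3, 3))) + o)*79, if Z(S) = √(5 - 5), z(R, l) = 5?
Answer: 1975/2 ≈ 987.50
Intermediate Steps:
Z(S) = 0 (Z(S) = √0 = 0)
o = 12
(1/(2 + Z(z(3, 3))) + o)*79 = (1/(2 + 0) + 12)*79 = (1/2 + 12)*79 = (½ + 12)*79 = (25/2)*79 = 1975/2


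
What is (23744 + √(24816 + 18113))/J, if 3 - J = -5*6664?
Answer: 23744/33323 + √42929/33323 ≈ 0.71876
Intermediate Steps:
J = 33323 (J = 3 - (-5)*6664 = 3 - 1*(-33320) = 3 + 33320 = 33323)
(23744 + √(24816 + 18113))/J = (23744 + √(24816 + 18113))/33323 = (23744 + √42929)*(1/33323) = 23744/33323 + √42929/33323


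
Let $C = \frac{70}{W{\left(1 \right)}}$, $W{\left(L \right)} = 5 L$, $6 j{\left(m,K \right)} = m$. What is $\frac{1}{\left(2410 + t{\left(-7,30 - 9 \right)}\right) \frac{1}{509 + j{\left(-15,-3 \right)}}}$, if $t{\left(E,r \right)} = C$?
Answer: $\frac{1013}{4848} \approx 0.20895$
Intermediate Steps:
$j{\left(m,K \right)} = \frac{m}{6}$
$C = 14$ ($C = \frac{70}{5 \cdot 1} = \frac{70}{5} = 70 \cdot \frac{1}{5} = 14$)
$t{\left(E,r \right)} = 14$
$\frac{1}{\left(2410 + t{\left(-7,30 - 9 \right)}\right) \frac{1}{509 + j{\left(-15,-3 \right)}}} = \frac{1}{\left(2410 + 14\right) \frac{1}{509 + \frac{1}{6} \left(-15\right)}} = \frac{1}{2424 \frac{1}{509 - \frac{5}{2}}} = \frac{1}{2424 \frac{1}{\frac{1013}{2}}} = \frac{1}{2424 \cdot \frac{2}{1013}} = \frac{1}{\frac{4848}{1013}} = \frac{1013}{4848}$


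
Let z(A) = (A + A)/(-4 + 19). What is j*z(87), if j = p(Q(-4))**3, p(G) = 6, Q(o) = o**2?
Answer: 12528/5 ≈ 2505.6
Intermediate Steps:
z(A) = 2*A/15 (z(A) = (2*A)/15 = (2*A)*(1/15) = 2*A/15)
j = 216 (j = 6**3 = 216)
j*z(87) = 216*((2/15)*87) = 216*(58/5) = 12528/5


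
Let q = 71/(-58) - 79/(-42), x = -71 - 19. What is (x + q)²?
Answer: 2960448100/370881 ≈ 7982.2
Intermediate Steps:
x = -90
q = 400/609 (q = 71*(-1/58) - 79*(-1/42) = -71/58 + 79/42 = 400/609 ≈ 0.65681)
(x + q)² = (-90 + 400/609)² = (-54410/609)² = 2960448100/370881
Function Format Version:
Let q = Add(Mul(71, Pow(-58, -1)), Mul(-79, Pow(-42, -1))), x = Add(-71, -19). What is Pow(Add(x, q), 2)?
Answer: Rational(2960448100, 370881) ≈ 7982.2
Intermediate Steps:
x = -90
q = Rational(400, 609) (q = Add(Mul(71, Rational(-1, 58)), Mul(-79, Rational(-1, 42))) = Add(Rational(-71, 58), Rational(79, 42)) = Rational(400, 609) ≈ 0.65681)
Pow(Add(x, q), 2) = Pow(Add(-90, Rational(400, 609)), 2) = Pow(Rational(-54410, 609), 2) = Rational(2960448100, 370881)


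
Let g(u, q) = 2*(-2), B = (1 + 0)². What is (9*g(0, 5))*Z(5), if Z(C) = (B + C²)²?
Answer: -24336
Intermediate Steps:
B = 1 (B = 1² = 1)
g(u, q) = -4
Z(C) = (1 + C²)²
(9*g(0, 5))*Z(5) = (9*(-4))*(1 + 5²)² = -36*(1 + 25)² = -36*26² = -36*676 = -24336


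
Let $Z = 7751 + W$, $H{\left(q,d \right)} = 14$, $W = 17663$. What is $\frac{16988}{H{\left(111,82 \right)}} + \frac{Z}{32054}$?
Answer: $\frac{136222287}{112189} \approx 1214.2$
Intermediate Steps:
$Z = 25414$ ($Z = 7751 + 17663 = 25414$)
$\frac{16988}{H{\left(111,82 \right)}} + \frac{Z}{32054} = \frac{16988}{14} + \frac{25414}{32054} = 16988 \cdot \frac{1}{14} + 25414 \cdot \frac{1}{32054} = \frac{8494}{7} + \frac{12707}{16027} = \frac{136222287}{112189}$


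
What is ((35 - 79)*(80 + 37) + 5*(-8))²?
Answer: 26915344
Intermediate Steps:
((35 - 79)*(80 + 37) + 5*(-8))² = (-44*117 - 40)² = (-5148 - 40)² = (-5188)² = 26915344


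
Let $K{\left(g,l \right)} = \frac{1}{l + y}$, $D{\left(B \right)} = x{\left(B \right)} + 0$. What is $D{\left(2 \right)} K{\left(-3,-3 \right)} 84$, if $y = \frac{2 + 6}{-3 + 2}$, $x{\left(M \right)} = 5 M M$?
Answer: $- \frac{1680}{11} \approx -152.73$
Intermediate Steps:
$x{\left(M \right)} = 5 M^{2}$
$y = -8$ ($y = \frac{8}{-1} = 8 \left(-1\right) = -8$)
$D{\left(B \right)} = 5 B^{2}$ ($D{\left(B \right)} = 5 B^{2} + 0 = 5 B^{2}$)
$K{\left(g,l \right)} = \frac{1}{-8 + l}$ ($K{\left(g,l \right)} = \frac{1}{l - 8} = \frac{1}{-8 + l}$)
$D{\left(2 \right)} K{\left(-3,-3 \right)} 84 = \frac{5 \cdot 2^{2}}{-8 - 3} \cdot 84 = \frac{5 \cdot 4}{-11} \cdot 84 = 20 \left(- \frac{1}{11}\right) 84 = \left(- \frac{20}{11}\right) 84 = - \frac{1680}{11}$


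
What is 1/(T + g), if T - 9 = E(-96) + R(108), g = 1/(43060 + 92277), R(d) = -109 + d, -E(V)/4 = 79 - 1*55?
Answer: -135337/11909655 ≈ -0.011364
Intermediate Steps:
E(V) = -96 (E(V) = -4*(79 - 1*55) = -4*(79 - 55) = -4*24 = -96)
g = 1/135337 ≈ 7.3890e-6
T = -88 (T = 9 + (-96 + (-109 + 108)) = 9 + (-96 - 1) = 9 - 97 = -88)
1/(T + g) = 1/(-88 + 1/135337) = 1/(-11909655/135337) = -135337/11909655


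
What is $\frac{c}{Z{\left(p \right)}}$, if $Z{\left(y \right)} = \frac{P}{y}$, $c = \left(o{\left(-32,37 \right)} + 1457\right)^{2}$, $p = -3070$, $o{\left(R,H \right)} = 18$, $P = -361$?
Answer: $\frac{6679168750}{361} \approx 1.8502 \cdot 10^{7}$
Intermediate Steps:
$c = 2175625$ ($c = \left(18 + 1457\right)^{2} = 1475^{2} = 2175625$)
$Z{\left(y \right)} = - \frac{361}{y}$
$\frac{c}{Z{\left(p \right)}} = \frac{2175625}{\left(-361\right) \frac{1}{-3070}} = \frac{2175625}{\left(-361\right) \left(- \frac{1}{3070}\right)} = \frac{2175625}{\frac{361}{3070}} = 2175625 \cdot \frac{3070}{361} = \frac{6679168750}{361}$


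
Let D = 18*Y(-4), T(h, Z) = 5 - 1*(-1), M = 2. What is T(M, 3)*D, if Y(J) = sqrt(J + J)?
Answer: 216*I*sqrt(2) ≈ 305.47*I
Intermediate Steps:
Y(J) = sqrt(2)*sqrt(J) (Y(J) = sqrt(2*J) = sqrt(2)*sqrt(J))
T(h, Z) = 6 (T(h, Z) = 5 + 1 = 6)
D = 36*I*sqrt(2) (D = 18*(sqrt(2)*sqrt(-4)) = 18*(sqrt(2)*(2*I)) = 18*(2*I*sqrt(2)) = 36*I*sqrt(2) ≈ 50.912*I)
T(M, 3)*D = 6*(36*I*sqrt(2)) = 216*I*sqrt(2)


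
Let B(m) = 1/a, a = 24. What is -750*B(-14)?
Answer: -125/4 ≈ -31.250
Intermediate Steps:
B(m) = 1/24
-750*B(-14) = -750*1/24 = -125/4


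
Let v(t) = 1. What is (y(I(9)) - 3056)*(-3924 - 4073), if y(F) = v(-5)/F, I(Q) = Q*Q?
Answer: 1979537395/81 ≈ 2.4439e+7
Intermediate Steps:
I(Q) = Q**2
y(F) = 1/F
(y(I(9)) - 3056)*(-3924 - 4073) = (1/(9**2) - 3056)*(-3924 - 4073) = (1/81 - 3056)*(-7997) = -247535/81*(-7997) = 1979537395/81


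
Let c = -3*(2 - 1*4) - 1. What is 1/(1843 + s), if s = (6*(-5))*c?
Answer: 1/1693 ≈ 0.00059067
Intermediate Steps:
c = 5 (c = -3*(2 - 4) - 1 = -3*(-2) - 1 = 6 - 1 = 5)
s = -150 (s = (6*(-5))*5 = -30*5 = -150)
1/(1843 + s) = 1/(1843 - 150) = 1/1693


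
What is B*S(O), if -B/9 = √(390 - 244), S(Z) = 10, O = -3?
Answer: -90*√146 ≈ -1087.5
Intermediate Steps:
B = -9*√146 (B = -9*√(390 - 244) = -9*√146 ≈ -108.75)
B*S(O) = -9*√146*10 = -90*√146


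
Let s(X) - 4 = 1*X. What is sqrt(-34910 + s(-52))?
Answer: I*sqrt(34958) ≈ 186.97*I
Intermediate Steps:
s(X) = 4 + X (s(X) = 4 + 1*X = 4 + X)
sqrt(-34910 + s(-52)) = sqrt(-34910 + (4 - 52)) = sqrt(-34910 - 48) = sqrt(-34958) = I*sqrt(34958)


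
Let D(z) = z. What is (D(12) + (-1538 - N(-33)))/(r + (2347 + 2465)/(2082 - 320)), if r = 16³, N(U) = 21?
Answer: -1362907/3610982 ≈ -0.37743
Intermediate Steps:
r = 4096
(D(12) + (-1538 - N(-33)))/(r + (2347 + 2465)/(2082 - 320)) = (12 + (-1538 - 1*21))/(4096 + (2347 + 2465)/(2082 - 320)) = (12 + (-1538 - 21))/(4096 + 4812/1762) = (12 - 1559)/(4096 + 4812*(1/1762)) = -1547/(4096 + 2406/881) = -1547/3610982/881 = -1547*881/3610982 = -1362907/3610982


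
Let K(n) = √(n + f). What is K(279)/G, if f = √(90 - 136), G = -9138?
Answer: -√(279 + I*√46)/9138 ≈ -0.001828 - 2.2216e-5*I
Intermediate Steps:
f = I*√46 (f = √(-46) = I*√46 ≈ 6.7823*I)
K(n) = √(n + I*√46)
K(279)/G = √(279 + I*√46)/(-9138) = √(279 + I*√46)*(-1/9138) = -√(279 + I*√46)/9138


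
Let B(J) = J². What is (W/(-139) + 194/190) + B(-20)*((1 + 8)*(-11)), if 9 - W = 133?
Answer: -522892737/13205 ≈ -39598.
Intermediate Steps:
W = -124 (W = 9 - 1*133 = 9 - 133 = -124)
(W/(-139) + 194/190) + B(-20)*((1 + 8)*(-11)) = (-124/(-139) + 194/190) + (-20)²*((1 + 8)*(-11)) = (-124*(-1/139) + 194*(1/190)) + 400*(9*(-11)) = (124/139 + 97/95) + 400*(-99) = 25263/13205 - 39600 = -522892737/13205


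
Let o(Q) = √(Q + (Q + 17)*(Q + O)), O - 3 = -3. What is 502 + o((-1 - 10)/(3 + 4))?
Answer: 502 + I*√1265/7 ≈ 502.0 + 5.081*I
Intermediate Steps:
O = 0 (O = 3 - 3 = 0)
o(Q) = √(Q + Q*(17 + Q)) (o(Q) = √(Q + (Q + 17)*(Q + 0)) = √(Q + (17 + Q)*Q) = √(Q + Q*(17 + Q)))
502 + o((-1 - 10)/(3 + 4)) = 502 + √(((-1 - 10)/(3 + 4))*(18 + (-1 - 10)/(3 + 4))) = 502 + √((-11/7)*(18 - 11/7)) = 502 + √((-11*⅐)*(18 - 11*⅐)) = 502 + √(-11*(18 - 11/7)/7) = 502 + √(-11/7*115/7) = 502 + √(-1265/49) = 502 + I*√1265/7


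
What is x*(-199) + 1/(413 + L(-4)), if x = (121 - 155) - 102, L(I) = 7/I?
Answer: 44520284/1645 ≈ 27064.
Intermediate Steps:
x = -136 (x = -34 - 102 = -136)
x*(-199) + 1/(413 + L(-4)) = -136*(-199) + 1/(413 + 7/(-4)) = 27064 + 1/(413 + 7*(-1/4)) = 27064 + 1/(413 - 7/4) = 27064 + 1/(1645/4) = 27064 + 4/1645 = 44520284/1645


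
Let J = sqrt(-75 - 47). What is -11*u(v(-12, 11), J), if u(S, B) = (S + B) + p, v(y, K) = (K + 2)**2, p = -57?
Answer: -1232 - 11*I*sqrt(122) ≈ -1232.0 - 121.5*I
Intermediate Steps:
v(y, K) = (2 + K)**2
J = I*sqrt(122) (J = sqrt(-122) = I*sqrt(122) ≈ 11.045*I)
u(S, B) = -57 + B + S (u(S, B) = (S + B) - 57 = (B + S) - 57 = -57 + B + S)
-11*u(v(-12, 11), J) = -11*(-57 + I*sqrt(122) + (2 + 11)**2) = -11*(-57 + I*sqrt(122) + 13**2) = -11*(-57 + I*sqrt(122) + 169) = -11*(112 + I*sqrt(122)) = -1232 - 11*I*sqrt(122)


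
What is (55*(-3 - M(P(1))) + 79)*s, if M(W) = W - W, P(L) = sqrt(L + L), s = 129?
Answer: -11094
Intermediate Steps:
P(L) = sqrt(2)*sqrt(L) (P(L) = sqrt(2*L) = sqrt(2)*sqrt(L))
M(W) = 0
(55*(-3 - M(P(1))) + 79)*s = (55*(-3 - 1*0) + 79)*129 = (55*(-3 + 0) + 79)*129 = (55*(-3) + 79)*129 = (-165 + 79)*129 = -86*129 = -11094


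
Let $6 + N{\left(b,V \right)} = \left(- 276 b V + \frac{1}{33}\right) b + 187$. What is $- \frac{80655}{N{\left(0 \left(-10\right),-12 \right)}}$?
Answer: $- \frac{80655}{181} \approx -445.61$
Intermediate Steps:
$N{\left(b,V \right)} = 181 + b \left(\frac{1}{33} - 276 V b\right)$ ($N{\left(b,V \right)} = -6 + \left(\left(- 276 b V + \frac{1}{33}\right) b + 187\right) = -6 + \left(\left(- 276 V b + \frac{1}{33}\right) b + 187\right) = -6 + \left(\left(\frac{1}{33} - 276 V b\right) b + 187\right) = -6 + \left(b \left(\frac{1}{33} - 276 V b\right) + 187\right) = -6 + \left(187 + b \left(\frac{1}{33} - 276 V b\right)\right) = 181 + b \left(\frac{1}{33} - 276 V b\right)$)
$- \frac{80655}{N{\left(0 \left(-10\right),-12 \right)}} = - \frac{80655}{181 + \frac{0 \left(-10\right)}{33} - - 3312 \left(0 \left(-10\right)\right)^{2}} = - \frac{80655}{181 + \frac{1}{33} \cdot 0 - - 3312 \cdot 0^{2}} = - \frac{80655}{181 + 0 - \left(-3312\right) 0} = - \frac{80655}{181 + 0 + 0} = - \frac{80655}{181}$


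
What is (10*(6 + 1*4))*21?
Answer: 2100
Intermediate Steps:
(10*(6 + 1*4))*21 = (10*(6 + 4))*21 = (10*10)*21 = 100*21 = 2100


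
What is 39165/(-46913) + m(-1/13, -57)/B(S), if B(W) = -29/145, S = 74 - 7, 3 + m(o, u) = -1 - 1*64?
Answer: 15911255/46913 ≈ 339.17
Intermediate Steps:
m(o, u) = -68 (m(o, u) = -3 + (-1 - 1*64) = -3 + (-1 - 64) = -3 - 65 = -68)
S = 67
B(W) = -⅕ (B(W) = -29*1/145 = -⅕)
39165/(-46913) + m(-1/13, -57)/B(S) = 39165/(-46913) - 68/(-⅕) = 39165*(-1/46913) - 68*(-5) = -39165/46913 + 340 = 15911255/46913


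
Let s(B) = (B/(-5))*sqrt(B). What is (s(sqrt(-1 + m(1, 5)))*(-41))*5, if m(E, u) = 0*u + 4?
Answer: 41*3**(3/4) ≈ 93.460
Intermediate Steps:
m(E, u) = 4 (m(E, u) = 0 + 4 = 4)
s(B) = -B**(3/2)/5 (s(B) = (B*(-1/5))*sqrt(B) = (-B/5)*sqrt(B) = -B**(3/2)/5)
(s(sqrt(-1 + m(1, 5)))*(-41))*5 = (-(-1 + 4)**(3/4)/5*(-41))*5 = (-3**(3/4)/5*(-41))*5 = (41*3**(3/4)/5)*5 = 41*3**(3/4)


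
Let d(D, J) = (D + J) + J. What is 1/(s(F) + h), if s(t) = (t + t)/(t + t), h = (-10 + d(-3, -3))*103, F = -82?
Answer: -1/1956 ≈ -0.00051125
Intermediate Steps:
d(D, J) = D + 2*J
h = -1957 (h = (-10 + (-3 + 2*(-3)))*103 = (-10 + (-3 - 6))*103 = (-10 - 9)*103 = -19*103 = -1957)
s(t) = 1 (s(t) = (2*t)/((2*t)) = (2*t)*(1/(2*t)) = 1)
1/(s(F) + h) = 1/(1 - 1957) = 1/(-1956) = -1/1956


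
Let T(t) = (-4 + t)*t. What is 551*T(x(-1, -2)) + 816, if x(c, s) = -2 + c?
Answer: 12387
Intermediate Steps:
T(t) = t*(-4 + t)
551*T(x(-1, -2)) + 816 = 551*((-2 - 1)*(-4 + (-2 - 1))) + 816 = 551*(-3*(-4 - 3)) + 816 = 551*(-3*(-7)) + 816 = 551*21 + 816 = 11571 + 816 = 12387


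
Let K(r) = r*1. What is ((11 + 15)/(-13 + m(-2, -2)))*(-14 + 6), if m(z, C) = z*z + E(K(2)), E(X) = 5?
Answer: 52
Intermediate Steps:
K(r) = r
m(z, C) = 5 + z² (m(z, C) = z*z + 5 = z² + 5 = 5 + z²)
((11 + 15)/(-13 + m(-2, -2)))*(-14 + 6) = ((11 + 15)/(-13 + (5 + (-2)²)))*(-14 + 6) = (26/(-13 + (5 + 4)))*(-8) = (26/(-13 + 9))*(-8) = (26/(-4))*(-8) = (26*(-¼))*(-8) = -13/2*(-8) = 52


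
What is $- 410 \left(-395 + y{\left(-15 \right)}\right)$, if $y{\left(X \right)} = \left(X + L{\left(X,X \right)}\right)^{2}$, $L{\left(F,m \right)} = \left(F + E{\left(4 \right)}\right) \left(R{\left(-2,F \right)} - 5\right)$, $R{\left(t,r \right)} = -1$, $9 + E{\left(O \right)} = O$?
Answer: $-4358300$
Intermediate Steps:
$E{\left(O \right)} = -9 + O$
$L{\left(F,m \right)} = 30 - 6 F$ ($L{\left(F,m \right)} = \left(F + \left(-9 + 4\right)\right) \left(-1 - 5\right) = \left(F - 5\right) \left(-6\right) = \left(-5 + F\right) \left(-6\right) = 30 - 6 F$)
$y{\left(X \right)} = \left(30 - 5 X\right)^{2}$ ($y{\left(X \right)} = \left(X - \left(-30 + 6 X\right)\right)^{2} = \left(30 - 5 X\right)^{2}$)
$- 410 \left(-395 + y{\left(-15 \right)}\right) = - 410 \left(-395 + 25 \left(-6 - 15\right)^{2}\right) = - 410 \left(-395 + 25 \left(-21\right)^{2}\right) = - 410 \left(-395 + 25 \cdot 441\right) = - 410 \left(-395 + 11025\right) = \left(-410\right) 10630 = -4358300$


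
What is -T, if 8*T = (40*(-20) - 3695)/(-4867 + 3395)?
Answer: -4495/11776 ≈ -0.38171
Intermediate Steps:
T = 4495/11776 (T = ((40*(-20) - 3695)/(-4867 + 3395))/8 = ((-800 - 3695)/(-1472))/8 = (-4495*(-1/1472))/8 = (⅛)*(4495/1472) = 4495/11776 ≈ 0.38171)
-T = -1*4495/11776 = -4495/11776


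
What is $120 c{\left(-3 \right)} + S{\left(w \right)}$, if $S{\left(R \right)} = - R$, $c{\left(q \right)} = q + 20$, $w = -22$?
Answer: $2062$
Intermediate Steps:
$c{\left(q \right)} = 20 + q$
$120 c{\left(-3 \right)} + S{\left(w \right)} = 120 \left(20 - 3\right) - -22 = 120 \cdot 17 + 22 = 2040 + 22 = 2062$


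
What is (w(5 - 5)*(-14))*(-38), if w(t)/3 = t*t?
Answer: 0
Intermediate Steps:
w(t) = 3*t² (w(t) = 3*(t*t) = 3*t²)
(w(5 - 5)*(-14))*(-38) = ((3*(5 - 5)²)*(-14))*(-38) = ((3*0²)*(-14))*(-38) = ((3*0)*(-14))*(-38) = (0*(-14))*(-38) = 0*(-38) = 0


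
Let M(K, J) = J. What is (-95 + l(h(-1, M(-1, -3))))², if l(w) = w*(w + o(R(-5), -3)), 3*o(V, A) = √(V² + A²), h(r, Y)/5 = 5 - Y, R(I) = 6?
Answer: 2273025 + 120400*√5 ≈ 2.5422e+6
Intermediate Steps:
h(r, Y) = 25 - 5*Y (h(r, Y) = 5*(5 - Y) = 25 - 5*Y)
o(V, A) = √(A² + V²)/3 (o(V, A) = √(V² + A²)/3 = √(A² + V²)/3)
l(w) = w*(w + √5) (l(w) = w*(w + √((-3)² + 6²)/3) = w*(w + √(9 + 36)/3) = w*(w + √45/3) = w*(w + (3*√5)/3) = w*(w + √5))
(-95 + l(h(-1, M(-1, -3))))² = (-95 + (25 - 5*(-3))*((25 - 5*(-3)) + √5))² = (-95 + (25 + 15)*((25 + 15) + √5))² = (-95 + 40*(40 + √5))² = (-95 + (1600 + 40*√5))² = (1505 + 40*√5)²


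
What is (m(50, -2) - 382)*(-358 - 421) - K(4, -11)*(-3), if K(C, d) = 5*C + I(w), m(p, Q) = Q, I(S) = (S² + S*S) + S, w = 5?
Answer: 299361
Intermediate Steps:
I(S) = S + 2*S² (I(S) = (S² + S²) + S = 2*S² + S = S + 2*S²)
K(C, d) = 55 + 5*C (K(C, d) = 5*C + 5*(1 + 2*5) = 5*C + 5*(1 + 10) = 5*C + 5*11 = 5*C + 55 = 55 + 5*C)
(m(50, -2) - 382)*(-358 - 421) - K(4, -11)*(-3) = (-2 - 382)*(-358 - 421) - (55 + 5*4)*(-3) = -384*(-779) - (55 + 20)*(-3) = 299136 - 75*(-3) = 299136 - 1*(-225) = 299136 + 225 = 299361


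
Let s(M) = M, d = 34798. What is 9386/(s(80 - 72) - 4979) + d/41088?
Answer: -35445185/34041408 ≈ -1.0412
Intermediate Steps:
9386/(s(80 - 72) - 4979) + d/41088 = 9386/((80 - 72) - 4979) + 34798/41088 = 9386/(8 - 4979) + 34798*(1/41088) = 9386/(-4971) + 17399/20544 = 9386*(-1/4971) + 17399/20544 = -9386/4971 + 17399/20544 = -35445185/34041408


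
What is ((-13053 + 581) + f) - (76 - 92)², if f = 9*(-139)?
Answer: -13979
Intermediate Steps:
f = -1251
((-13053 + 581) + f) - (76 - 92)² = ((-13053 + 581) - 1251) - (76 - 92)² = (-12472 - 1251) - 1*(-16)² = -13723 - 1*256 = -13723 - 256 = -13979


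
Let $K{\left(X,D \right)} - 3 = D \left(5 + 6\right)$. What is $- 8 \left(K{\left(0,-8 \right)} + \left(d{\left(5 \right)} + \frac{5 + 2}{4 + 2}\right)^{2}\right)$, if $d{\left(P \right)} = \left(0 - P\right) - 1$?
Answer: $\frac{4438}{9} \approx 493.11$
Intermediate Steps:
$d{\left(P \right)} = -1 - P$ ($d{\left(P \right)} = - P - 1 = -1 - P$)
$K{\left(X,D \right)} = 3 + 11 D$ ($K{\left(X,D \right)} = 3 + D \left(5 + 6\right) = 3 + D 11 = 3 + 11 D$)
$- 8 \left(K{\left(0,-8 \right)} + \left(d{\left(5 \right)} + \frac{5 + 2}{4 + 2}\right)^{2}\right) = - 8 \left(\left(3 + 11 \left(-8\right)\right) + \left(\left(-1 - 5\right) + \frac{5 + 2}{4 + 2}\right)^{2}\right) = - 8 \left(\left(3 - 88\right) + \left(\left(-1 - 5\right) + \frac{7}{6}\right)^{2}\right) = - 8 \left(-85 + \left(-6 + 7 \cdot \frac{1}{6}\right)^{2}\right) = - 8 \left(-85 + \left(-6 + \frac{7}{6}\right)^{2}\right) = - 8 \left(-85 + \left(- \frac{29}{6}\right)^{2}\right) = - 8 \left(-85 + \frac{841}{36}\right) = \left(-8\right) \left(- \frac{2219}{36}\right) = \frac{4438}{9}$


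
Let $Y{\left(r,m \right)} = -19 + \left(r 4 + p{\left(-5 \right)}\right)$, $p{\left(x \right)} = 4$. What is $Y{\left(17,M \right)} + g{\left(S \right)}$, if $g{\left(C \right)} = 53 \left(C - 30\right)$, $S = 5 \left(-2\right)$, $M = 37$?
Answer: $-2067$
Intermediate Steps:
$Y{\left(r,m \right)} = -15 + 4 r$ ($Y{\left(r,m \right)} = -19 + \left(r 4 + 4\right) = -19 + \left(4 r + 4\right) = -19 + \left(4 + 4 r\right) = -15 + 4 r$)
$S = -10$
$g{\left(C \right)} = -1590 + 53 C$ ($g{\left(C \right)} = 53 \left(-30 + C\right) = -1590 + 53 C$)
$Y{\left(17,M \right)} + g{\left(S \right)} = \left(-15 + 4 \cdot 17\right) + \left(-1590 + 53 \left(-10\right)\right) = \left(-15 + 68\right) - 2120 = 53 - 2120 = -2067$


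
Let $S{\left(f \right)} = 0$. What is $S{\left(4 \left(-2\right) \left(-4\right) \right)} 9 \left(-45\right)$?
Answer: $0$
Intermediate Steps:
$S{\left(4 \left(-2\right) \left(-4\right) \right)} 9 \left(-45\right) = 0 \cdot 9 \left(-45\right) = 0 \left(-45\right) = 0$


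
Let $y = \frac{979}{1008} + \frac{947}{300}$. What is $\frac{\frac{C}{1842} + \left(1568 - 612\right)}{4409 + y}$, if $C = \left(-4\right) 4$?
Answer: $\frac{7395931200}{34141722661} \approx 0.21662$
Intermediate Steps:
$C = -16$
$y = \frac{104023}{25200}$ ($y = 979 \cdot \frac{1}{1008} + 947 \cdot \frac{1}{300} = \frac{979}{1008} + \frac{947}{300} = \frac{104023}{25200} \approx 4.1279$)
$\frac{\frac{C}{1842} + \left(1568 - 612\right)}{4409 + y} = \frac{- \frac{16}{1842} + \left(1568 - 612\right)}{4409 + \frac{104023}{25200}} = \frac{\left(-16\right) \frac{1}{1842} + 956}{\frac{111210823}{25200}} = \left(- \frac{8}{921} + 956\right) \frac{25200}{111210823} = \frac{880468}{921} \cdot \frac{25200}{111210823} = \frac{7395931200}{34141722661}$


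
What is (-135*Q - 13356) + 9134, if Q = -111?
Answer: 10763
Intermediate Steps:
(-135*Q - 13356) + 9134 = (-135*(-111) - 13356) + 9134 = (14985 - 13356) + 9134 = 1629 + 9134 = 10763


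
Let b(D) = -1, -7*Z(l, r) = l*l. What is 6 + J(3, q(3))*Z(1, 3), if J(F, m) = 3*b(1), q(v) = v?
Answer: 45/7 ≈ 6.4286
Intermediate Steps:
Z(l, r) = -l²/7 (Z(l, r) = -l*l/7 = -l²/7)
J(F, m) = -3 (J(F, m) = 3*(-1) = -3)
6 + J(3, q(3))*Z(1, 3) = 6 - (-3)*1²/7 = 6 - (-3)/7 = 6 - 3*(-⅐) = 6 + 3/7 = 45/7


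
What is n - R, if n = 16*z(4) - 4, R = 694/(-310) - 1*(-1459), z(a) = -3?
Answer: -233858/155 ≈ -1508.8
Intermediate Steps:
R = 225798/155 (R = 694*(-1/310) + 1459 = -347/155 + 1459 = 225798/155 ≈ 1456.8)
n = -52 (n = 16*(-3) - 4 = -48 - 4 = -52)
n - R = -52 - 1*225798/155 = -52 - 225798/155 = -233858/155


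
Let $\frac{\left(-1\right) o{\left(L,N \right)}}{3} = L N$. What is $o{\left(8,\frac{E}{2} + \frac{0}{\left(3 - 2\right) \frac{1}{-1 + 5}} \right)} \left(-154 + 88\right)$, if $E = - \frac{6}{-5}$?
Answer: $\frac{4752}{5} \approx 950.4$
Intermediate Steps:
$E = \frac{6}{5}$ ($E = \left(-6\right) \left(- \frac{1}{5}\right) = \frac{6}{5} \approx 1.2$)
$o{\left(L,N \right)} = - 3 L N$
$o{\left(8,\frac{E}{2} + \frac{0}{\left(3 - 2\right) \frac{1}{-1 + 5}} \right)} \left(-154 + 88\right) = \left(-3\right) 8 \left(\frac{6}{5 \cdot 2} + \frac{0}{\left(3 - 2\right) \frac{1}{-1 + 5}}\right) \left(-154 + 88\right) = \left(-3\right) 8 \left(\frac{6}{5} \cdot \frac{1}{2} + \frac{0}{1 \cdot \frac{1}{4}}\right) \left(-66\right) = \left(-3\right) 8 \left(\frac{3}{5} + \frac{0}{1 \cdot \frac{1}{4}}\right) \left(-66\right) = \left(-3\right) 8 \left(\frac{3}{5} + 0 \frac{1}{\frac{1}{4}}\right) \left(-66\right) = \left(-3\right) 8 \left(\frac{3}{5} + 0 \cdot 4\right) \left(-66\right) = \left(-3\right) 8 \left(\frac{3}{5} + 0\right) \left(-66\right) = \left(-3\right) 8 \cdot \frac{3}{5} \left(-66\right) = \left(- \frac{72}{5}\right) \left(-66\right) = \frac{4752}{5}$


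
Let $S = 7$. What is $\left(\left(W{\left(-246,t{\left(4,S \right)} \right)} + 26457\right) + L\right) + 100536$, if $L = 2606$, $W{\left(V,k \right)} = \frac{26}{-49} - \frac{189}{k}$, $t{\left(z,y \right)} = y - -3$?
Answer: $\frac{63493989}{490} \approx 1.2958 \cdot 10^{5}$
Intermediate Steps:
$t{\left(z,y \right)} = 3 + y$ ($t{\left(z,y \right)} = y + 3 = 3 + y$)
$W{\left(V,k \right)} = - \frac{26}{49} - \frac{189}{k}$ ($W{\left(V,k \right)} = 26 \left(- \frac{1}{49}\right) - \frac{189}{k} = - \frac{26}{49} - \frac{189}{k}$)
$\left(\left(W{\left(-246,t{\left(4,S \right)} \right)} + 26457\right) + L\right) + 100536 = \left(\left(\left(- \frac{26}{49} - \frac{189}{3 + 7}\right) + 26457\right) + 2606\right) + 100536 = \left(\left(\left(- \frac{26}{49} - \frac{189}{10}\right) + 26457\right) + 2606\right) + 100536 = \left(\left(- \frac{9521}{490} + 26457\right) + 2606\right) + 100536 = \left(\frac{12954409}{490} + 2606\right) + 100536 = \frac{14231349}{490} + 100536 = \frac{63493989}{490}$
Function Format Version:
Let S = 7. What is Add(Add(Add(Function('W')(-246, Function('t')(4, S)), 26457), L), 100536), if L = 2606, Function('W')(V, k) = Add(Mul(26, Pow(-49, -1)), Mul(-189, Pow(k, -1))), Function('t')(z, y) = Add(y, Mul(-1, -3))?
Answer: Rational(63493989, 490) ≈ 1.2958e+5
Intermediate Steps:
Function('t')(z, y) = Add(3, y) (Function('t')(z, y) = Add(y, 3) = Add(3, y))
Function('W')(V, k) = Add(Rational(-26, 49), Mul(-189, Pow(k, -1))) (Function('W')(V, k) = Add(Mul(26, Rational(-1, 49)), Mul(-189, Pow(k, -1))) = Add(Rational(-26, 49), Mul(-189, Pow(k, -1))))
Add(Add(Add(Function('W')(-246, Function('t')(4, S)), 26457), L), 100536) = Add(Add(Add(Add(Rational(-26, 49), Mul(-189, Pow(Add(3, 7), -1))), 26457), 2606), 100536) = Add(Add(Add(Add(Rational(-26, 49), Mul(-189, Pow(10, -1))), 26457), 2606), 100536) = Add(Add(Add(Add(Rational(-26, 49), Mul(-189, Rational(1, 10))), 26457), 2606), 100536) = Add(Add(Add(Add(Rational(-26, 49), Rational(-189, 10)), 26457), 2606), 100536) = Add(Add(Add(Rational(-9521, 490), 26457), 2606), 100536) = Add(Add(Rational(12954409, 490), 2606), 100536) = Add(Rational(14231349, 490), 100536) = Rational(63493989, 490)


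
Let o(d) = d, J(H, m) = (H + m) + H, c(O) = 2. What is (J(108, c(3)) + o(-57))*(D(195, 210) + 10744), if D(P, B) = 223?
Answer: 1765687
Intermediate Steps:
J(H, m) = m + 2*H
(J(108, c(3)) + o(-57))*(D(195, 210) + 10744) = ((2 + 2*108) - 57)*(223 + 10744) = ((2 + 216) - 57)*10967 = (218 - 57)*10967 = 161*10967 = 1765687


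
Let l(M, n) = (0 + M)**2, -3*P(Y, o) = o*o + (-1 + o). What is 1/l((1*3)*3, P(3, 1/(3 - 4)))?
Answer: 1/81 ≈ 0.012346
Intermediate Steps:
P(Y, o) = 1/3 - o/3 - o**2/3 (P(Y, o) = -(o*o + (-1 + o))/3 = -(o**2 + (-1 + o))/3 = -(-1 + o + o**2)/3 = 1/3 - o/3 - o**2/3)
l(M, n) = M**2
1/l((1*3)*3, P(3, 1/(3 - 4))) = 1/(((1*3)*3)**2) = 1/((3*3)**2) = 1/(9**2) = 1/81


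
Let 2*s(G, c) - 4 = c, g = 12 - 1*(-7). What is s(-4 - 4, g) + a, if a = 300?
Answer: 623/2 ≈ 311.50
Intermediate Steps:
g = 19 (g = 12 + 7 = 19)
s(G, c) = 2 + c/2
s(-4 - 4, g) + a = (2 + (1/2)*19) + 300 = (2 + 19/2) + 300 = 23/2 + 300 = 623/2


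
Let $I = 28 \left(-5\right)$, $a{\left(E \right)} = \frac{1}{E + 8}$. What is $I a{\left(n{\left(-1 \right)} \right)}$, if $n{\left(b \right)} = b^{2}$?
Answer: $- \frac{140}{9} \approx -15.556$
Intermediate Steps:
$a{\left(E \right)} = \frac{1}{8 + E}$
$I = -140$
$I a{\left(n{\left(-1 \right)} \right)} = - \frac{140}{8 + \left(-1\right)^{2}} = - \frac{140}{8 + 1} = - \frac{140}{9}$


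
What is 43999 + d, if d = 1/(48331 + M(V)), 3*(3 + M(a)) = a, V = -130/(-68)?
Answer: 216893994581/4929521 ≈ 43999.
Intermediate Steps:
V = 65/34 (V = -130*(-1/68) = 65/34 ≈ 1.9118)
M(a) = -3 + a/3
d = 102/4929521 (d = 1/(48331 + (-3 + (⅓)*(65/34))) = 1/(48331 + (-3 + 65/102)) = 1/(48331 - 241/102) = 1/(4929521/102) = 102/4929521 ≈ 2.0692e-5)
43999 + d = 43999 + 102/4929521 = 216893994581/4929521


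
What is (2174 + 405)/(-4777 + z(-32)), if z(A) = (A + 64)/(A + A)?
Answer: -5158/9555 ≈ -0.53982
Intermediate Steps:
z(A) = (64 + A)/(2*A) (z(A) = (64 + A)/((2*A)) = (64 + A)*(1/(2*A)) = (64 + A)/(2*A))
(2174 + 405)/(-4777 + z(-32)) = (2174 + 405)/(-4777 + (½)*(64 - 32)/(-32)) = 2579/(-4777 + (½)*(-1/32)*32) = 2579/(-4777 - ½) = 2579/(-9555/2) = 2579*(-2/9555) = -5158/9555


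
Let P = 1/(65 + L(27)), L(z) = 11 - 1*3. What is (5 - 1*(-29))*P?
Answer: 34/73 ≈ 0.46575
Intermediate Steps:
L(z) = 8 (L(z) = 11 - 3 = 8)
P = 1/73 (P = 1/(65 + 8) = 1/73 ≈ 0.013699)
(5 - 1*(-29))*P = (5 - 1*(-29))*(1/73) = (5 + 29)*(1/73) = 34*(1/73) = 34/73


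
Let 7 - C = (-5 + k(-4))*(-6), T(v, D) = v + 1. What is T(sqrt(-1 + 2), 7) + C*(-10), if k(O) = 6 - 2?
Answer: -8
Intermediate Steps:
k(O) = 4
T(v, D) = 1 + v
C = 1 (C = 7 - (-5 + 4)*(-6) = 7 - (-1)*(-6) = 7 - 1*6 = 7 - 6 = 1)
T(sqrt(-1 + 2), 7) + C*(-10) = (1 + sqrt(-1 + 2)) + 1*(-10) = (1 + sqrt(1)) - 10 = (1 + 1) - 10 = 2 - 10 = -8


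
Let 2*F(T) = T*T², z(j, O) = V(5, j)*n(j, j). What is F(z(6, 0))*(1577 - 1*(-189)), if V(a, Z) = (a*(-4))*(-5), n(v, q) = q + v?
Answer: 1525824000000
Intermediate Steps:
V(a, Z) = 20*a (V(a, Z) = -4*a*(-5) = 20*a)
z(j, O) = 200*j (z(j, O) = (20*5)*(j + j) = 100*(2*j) = 200*j)
F(T) = T³/2 (F(T) = (T*T²)/2 = T³/2)
F(z(6, 0))*(1577 - 1*(-189)) = ((200*6)³/2)*(1577 - 1*(-189)) = ((½)*1200³)*(1577 + 189) = ((½)*1728000000)*1766 = 864000000*1766 = 1525824000000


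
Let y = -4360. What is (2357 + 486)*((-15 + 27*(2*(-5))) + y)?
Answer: -13205735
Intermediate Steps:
(2357 + 486)*((-15 + 27*(2*(-5))) + y) = (2357 + 486)*((-15 + 27*(2*(-5))) - 4360) = 2843*((-15 + 27*(-10)) - 4360) = 2843*((-15 - 270) - 4360) = 2843*(-285 - 4360) = 2843*(-4645) = -13205735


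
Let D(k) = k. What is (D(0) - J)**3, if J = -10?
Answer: 1000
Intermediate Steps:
(D(0) - J)**3 = (0 - 1*(-10))**3 = (0 + 10)**3 = 10**3 = 1000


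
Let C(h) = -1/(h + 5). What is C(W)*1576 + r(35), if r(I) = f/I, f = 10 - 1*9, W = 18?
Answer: -55137/805 ≈ -68.493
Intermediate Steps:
f = 1 (f = 10 - 9 = 1)
C(h) = -1/(5 + h)
r(I) = 1/I
C(W)*1576 + r(35) = -1/(5 + 18)*1576 + 1/35 = -1/23*1576 + 1/35 = -1576/23 + 1/35 = -55137/805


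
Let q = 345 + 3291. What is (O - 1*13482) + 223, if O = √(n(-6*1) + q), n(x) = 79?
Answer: -13259 + √3715 ≈ -13198.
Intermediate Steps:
q = 3636
O = √3715 (O = √(79 + 3636) = √3715 ≈ 60.951)
(O - 1*13482) + 223 = (√3715 - 1*13482) + 223 = (√3715 - 13482) + 223 = (-13482 + √3715) + 223 = -13259 + √3715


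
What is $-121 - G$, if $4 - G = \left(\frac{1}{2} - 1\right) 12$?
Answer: $-131$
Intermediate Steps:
$G = 10$ ($G = 4 - \left(\frac{1}{2} - 1\right) 12 = 4 - \left(- \frac{1}{2}\right) 12 = 4 - -6 = 4 + 6 = 10$)
$-121 - G = -121 - 10 = -131$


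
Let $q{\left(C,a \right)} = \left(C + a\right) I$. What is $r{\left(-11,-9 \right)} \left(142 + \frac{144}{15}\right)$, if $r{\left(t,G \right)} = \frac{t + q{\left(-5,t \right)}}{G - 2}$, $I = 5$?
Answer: $\frac{68978}{55} \approx 1254.1$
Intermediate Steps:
$q{\left(C,a \right)} = 5 C + 5 a$ ($q{\left(C,a \right)} = \left(C + a\right) 5 = 5 C + 5 a$)
$r{\left(t,G \right)} = \frac{-25 + 6 t}{-2 + G}$ ($r{\left(t,G \right)} = \frac{t + \left(5 \left(-5\right) + 5 t\right)}{G - 2} = \frac{t + \left(-25 + 5 t\right)}{-2 + G} = \frac{-25 + 6 t}{-2 + G}$)
$r{\left(-11,-9 \right)} \left(142 + \frac{144}{15}\right) = \frac{-25 + 6 \left(-11\right)}{-2 - 9} \left(142 + \frac{144}{15}\right) = \frac{-25 - 66}{-11} \left(142 + 144 \cdot \frac{1}{15}\right) = \left(- \frac{1}{11}\right) \left(-91\right) \left(142 + \frac{48}{5}\right) = \frac{91}{11} \cdot \frac{758}{5} = \frac{68978}{55}$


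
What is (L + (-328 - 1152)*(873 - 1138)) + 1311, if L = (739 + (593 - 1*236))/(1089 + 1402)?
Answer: 980236997/2491 ≈ 3.9351e+5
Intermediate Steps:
L = 1096/2491 (L = (739 + (593 - 236))/2491 = (739 + 357)*(1/2491) = 1096*(1/2491) = 1096/2491 ≈ 0.43998)
(L + (-328 - 1152)*(873 - 1138)) + 1311 = (1096/2491 + (-328 - 1152)*(873 - 1138)) + 1311 = (1096/2491 - 1480*(-265)) + 1311 = (1096/2491 + 392200) + 1311 = 976971296/2491 + 1311 = 980236997/2491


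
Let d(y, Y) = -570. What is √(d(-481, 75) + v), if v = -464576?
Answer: I*√465146 ≈ 682.02*I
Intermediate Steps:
√(d(-481, 75) + v) = √(-570 - 464576) = √(-465146) = I*√465146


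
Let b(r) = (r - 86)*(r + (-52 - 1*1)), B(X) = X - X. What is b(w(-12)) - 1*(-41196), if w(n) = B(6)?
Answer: 45754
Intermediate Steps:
B(X) = 0
w(n) = 0
b(r) = (-86 + r)*(-53 + r) (b(r) = (-86 + r)*(r + (-52 - 1)) = (-86 + r)*(r - 53) = (-86 + r)*(-53 + r))
b(w(-12)) - 1*(-41196) = (4558 + 0² - 139*0) - 1*(-41196) = (4558 + 0 + 0) + 41196 = 4558 + 41196 = 45754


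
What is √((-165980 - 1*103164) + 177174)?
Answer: I*√91970 ≈ 303.27*I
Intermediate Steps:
√((-165980 - 1*103164) + 177174) = √((-165980 - 103164) + 177174) = √(-269144 + 177174) = √(-91970) = I*√91970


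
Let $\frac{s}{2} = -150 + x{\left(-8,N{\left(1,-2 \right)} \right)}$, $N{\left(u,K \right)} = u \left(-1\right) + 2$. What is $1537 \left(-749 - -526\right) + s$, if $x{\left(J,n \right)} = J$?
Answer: $-343067$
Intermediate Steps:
$N{\left(u,K \right)} = 2 - u$ ($N{\left(u,K \right)} = - u + 2 = 2 - u$)
$s = -316$ ($s = 2 \left(-150 - 8\right) = 2 \left(-158\right) = -316$)
$1537 \left(-749 - -526\right) + s = 1537 \left(-749 - -526\right) - 316 = 1537 \left(-749 + 526\right) - 316 = 1537 \left(-223\right) - 316 = -342751 - 316 = -343067$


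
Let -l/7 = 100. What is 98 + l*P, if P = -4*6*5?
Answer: 84098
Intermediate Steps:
l = -700 (l = -7*100 = -700)
P = -120 (P = -24*5 = -120)
98 + l*P = 98 - 700*(-120) = 98 + 84000 = 84098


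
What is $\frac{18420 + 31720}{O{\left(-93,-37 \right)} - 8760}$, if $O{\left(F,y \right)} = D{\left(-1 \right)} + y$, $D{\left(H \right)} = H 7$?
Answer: $- \frac{12535}{2201} \approx -5.6951$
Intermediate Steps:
$D{\left(H \right)} = 7 H$
$O{\left(F,y \right)} = -7 + y$ ($O{\left(F,y \right)} = 7 \left(-1\right) + y = -7 + y$)
$\frac{18420 + 31720}{O{\left(-93,-37 \right)} - 8760} = \frac{18420 + 31720}{\left(-7 - 37\right) - 8760} = \frac{50140}{-44 - 8760} = \frac{50140}{-8804} = 50140 \left(- \frac{1}{8804}\right) = - \frac{12535}{2201}$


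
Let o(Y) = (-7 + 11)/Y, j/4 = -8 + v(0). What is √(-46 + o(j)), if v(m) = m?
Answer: 3*I*√82/4 ≈ 6.7915*I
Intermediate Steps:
j = -32 (j = 4*(-8 + 0) = 4*(-8) = -32)
o(Y) = 4/Y
√(-46 + o(j)) = √(-46 + 4/(-32)) = √(-46 + 4*(-1/32)) = √(-46 - ⅛) = √(-369/8) = 3*I*√82/4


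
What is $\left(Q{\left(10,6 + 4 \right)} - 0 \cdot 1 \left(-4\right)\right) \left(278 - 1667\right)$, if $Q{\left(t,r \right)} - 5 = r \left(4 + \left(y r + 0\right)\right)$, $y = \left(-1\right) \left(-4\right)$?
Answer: $-618105$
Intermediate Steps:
$y = 4$
$Q{\left(t,r \right)} = 5 + r \left(4 + 4 r\right)$ ($Q{\left(t,r \right)} = 5 + r \left(4 + \left(4 r + 0\right)\right) = 5 + r \left(4 + 4 r\right)$)
$\left(Q{\left(10,6 + 4 \right)} - 0 \cdot 1 \left(-4\right)\right) \left(278 - 1667\right) = \left(\left(5 + 4 \left(6 + 4\right) + 4 \left(6 + 4\right)^{2}\right) - 0 \cdot 1 \left(-4\right)\right) \left(278 - 1667\right) = \left(\left(5 + 4 \cdot 10 + 4 \cdot 10^{2}\right) - 0 \left(-4\right)\right) \left(-1389\right) = \left(\left(5 + 40 + 4 \cdot 100\right) - 0\right) \left(-1389\right) = \left(\left(5 + 40 + 400\right) + 0\right) \left(-1389\right) = \left(445 + 0\right) \left(-1389\right) = 445 \left(-1389\right) = -618105$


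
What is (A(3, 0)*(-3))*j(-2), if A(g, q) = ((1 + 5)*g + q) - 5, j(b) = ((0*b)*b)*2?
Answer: 0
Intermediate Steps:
j(b) = 0 (j(b) = (0*b)*2 = 0*2 = 0)
A(g, q) = -5 + q + 6*g (A(g, q) = (6*g + q) - 5 = (q + 6*g) - 5 = -5 + q + 6*g)
(A(3, 0)*(-3))*j(-2) = ((-5 + 0 + 6*3)*(-3))*0 = ((-5 + 0 + 18)*(-3))*0 = (13*(-3))*0 = -39*0 = 0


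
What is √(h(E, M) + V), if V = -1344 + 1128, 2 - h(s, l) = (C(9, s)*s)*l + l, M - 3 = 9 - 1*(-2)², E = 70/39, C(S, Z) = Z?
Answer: I*√376862/39 ≈ 15.741*I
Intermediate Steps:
E = 70/39 (E = 70*(1/39) = 70/39 ≈ 1.7949)
M = 8 (M = 3 + (9 - 1*(-2)²) = 3 + (9 - 1*4) = 3 + (9 - 4) = 3 + 5 = 8)
h(s, l) = 2 - l - l*s² (h(s, l) = 2 - ((s*s)*l + l) = 2 - (s²*l + l) = 2 - (l*s² + l) = 2 - (l + l*s²) = 2 + (-l - l*s²) = 2 - l - l*s²)
V = -216
√(h(E, M) + V) = √((2 - 1*8 - 1*8*(70/39)²) - 216) = √((2 - 8 - 1*8*4900/1521) - 216) = √((2 - 8 - 39200/1521) - 216) = √(-48326/1521 - 216) = √(-376862/1521) = I*√376862/39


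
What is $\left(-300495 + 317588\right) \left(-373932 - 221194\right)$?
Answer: $-10172488718$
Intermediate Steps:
$\left(-300495 + 317588\right) \left(-373932 - 221194\right) = 17093 \left(-595126\right) = -10172488718$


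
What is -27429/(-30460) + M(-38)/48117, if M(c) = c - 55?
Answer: 438989471/488547940 ≈ 0.89856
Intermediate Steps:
M(c) = -55 + c
-27429/(-30460) + M(-38)/48117 = -27429/(-30460) + (-55 - 38)/48117 = -27429*(-1/30460) - 93*1/48117 = 27429/30460 - 31/16039 = 438989471/488547940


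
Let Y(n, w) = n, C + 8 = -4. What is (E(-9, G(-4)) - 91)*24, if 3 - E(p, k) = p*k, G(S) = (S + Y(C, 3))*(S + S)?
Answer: 25536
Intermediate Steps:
C = -12 (C = -8 - 4 = -12)
G(S) = 2*S*(-12 + S) (G(S) = (S - 12)*(S + S) = (-12 + S)*(2*S) = 2*S*(-12 + S))
E(p, k) = 3 - k*p (E(p, k) = 3 - p*k = 3 - k*p)
(E(-9, G(-4)) - 91)*24 = ((3 - 1*2*(-4)*(-12 - 4)*(-9)) - 91)*24 = ((3 - 1*2*(-4)*(-16)*(-9)) - 91)*24 = ((3 - 1*128*(-9)) - 91)*24 = ((3 + 1152) - 91)*24 = (1155 - 91)*24 = 1064*24 = 25536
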